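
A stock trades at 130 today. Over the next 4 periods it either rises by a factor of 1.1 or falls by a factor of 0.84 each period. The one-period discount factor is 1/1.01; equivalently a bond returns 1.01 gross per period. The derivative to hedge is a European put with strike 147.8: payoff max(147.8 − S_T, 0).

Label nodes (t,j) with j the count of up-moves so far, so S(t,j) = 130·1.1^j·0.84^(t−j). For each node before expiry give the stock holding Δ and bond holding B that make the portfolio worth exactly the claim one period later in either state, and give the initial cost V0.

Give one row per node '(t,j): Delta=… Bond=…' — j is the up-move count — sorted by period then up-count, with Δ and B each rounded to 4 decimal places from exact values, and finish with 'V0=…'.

The replicating-portfolio and risk-neutral prices coincide; use p* = (1.01−0.84)/(1.1−0.84) = 0.6538 for the latter.
Terminal values V(4,·): V(4,0)=83.0767, V(4,1)=63.0433, V(4,2)=36.8091, V(4,3)=2.4548, V(4,4)=0.0000
Node (3,0) S=77.0515: V=(p*·63.0433+(1−p*)·83.0767)/1.01=69.2851; Δ=(63.0433−83.0767)/(84.7567−64.7233)=-1.0000; B=V−Δ·S=146.3366
Node (3,1) S=100.9008: V=(p*·36.8091+(1−p*)·63.0433)/1.01=45.4358; Δ=(36.8091−63.0433)/(110.9909−84.7567)=-1.0000; B=V−Δ·S=146.3366
Node (3,2) S=132.1320: V=(p*·2.4548+(1−p*)·36.8091)/1.01=14.2046; Δ=(2.4548−36.8091)/(145.3452−110.9909)=-1.0000; B=V−Δ·S=146.3366
Node (3,3) S=173.0300: V=(p*·0.0000+(1−p*)·2.4548)/1.01=0.8413; Δ=(0.0000−2.4548)/(190.3330−145.3452)=-0.0546; B=V−Δ·S=10.2829
Node (2,0) S=91.7280: V=(p*·45.4358+(1−p*)·69.2851)/1.01=53.1598; Δ=(45.4358−69.2851)/(100.9008−77.0515)=-1.0000; B=V−Δ·S=144.8878
Node (2,1) S=120.1200: V=(p*·14.2046+(1−p*)·45.4358)/1.01=24.7678; Δ=(14.2046−45.4358)/(132.1320−100.9008)=-1.0000; B=V−Δ·S=144.8878
Node (2,2) S=157.3000: V=(p*·0.8413+(1−p*)·14.2046)/1.01=5.4130; Δ=(0.8413−14.2046)/(173.0300−132.1320)=-0.3267; B=V−Δ·S=56.8103
Node (1,0) S=109.2000: V=(p*·24.7678+(1−p*)·53.1598)/1.01=34.2532; Δ=(24.7678−53.1598)/(120.1200−91.7280)=-1.0000; B=V−Δ·S=143.4532
Node (1,1) S=143.0000: V=(p*·5.4130+(1−p*)·24.7678)/1.01=11.9928; Δ=(5.4130−24.7678)/(157.3000−120.1200)=-0.5206; B=V−Δ·S=86.4343
Node (0,0) S=130.0000: V=(p*·11.9928+(1−p*)·34.2532)/1.01=19.5033; Δ=(11.9928−34.2532)/(143.0000−109.2000)=-0.6586; B=V−Δ·S=105.1204
Check: Δ(0,0)·S0 + B(0,0) = 19.5033 = V0.

(0,0): Delta=-0.6586 Bond=105.1204
(1,0): Delta=-1.0000 Bond=143.4532
(1,1): Delta=-0.5206 Bond=86.4343
(2,0): Delta=-1.0000 Bond=144.8878
(2,1): Delta=-1.0000 Bond=144.8878
(2,2): Delta=-0.3267 Bond=56.8103
(3,0): Delta=-1.0000 Bond=146.3366
(3,1): Delta=-1.0000 Bond=146.3366
(3,2): Delta=-1.0000 Bond=146.3366
(3,3): Delta=-0.0546 Bond=10.2829
V0=19.5033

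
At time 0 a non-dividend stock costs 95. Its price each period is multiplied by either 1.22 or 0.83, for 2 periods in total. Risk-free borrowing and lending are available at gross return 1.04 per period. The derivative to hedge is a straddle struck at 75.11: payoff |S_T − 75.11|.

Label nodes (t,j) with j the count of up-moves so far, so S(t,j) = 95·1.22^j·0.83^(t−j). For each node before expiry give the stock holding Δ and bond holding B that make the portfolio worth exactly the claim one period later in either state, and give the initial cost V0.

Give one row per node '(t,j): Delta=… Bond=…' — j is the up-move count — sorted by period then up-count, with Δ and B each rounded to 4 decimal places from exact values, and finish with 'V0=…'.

(0,0): Delta=0.7685 Bond=-43.6419
(1,0): Delta=0.3714 Bond=-14.0817
(1,1): Delta=1.0000 Bond=-72.2212
V0=29.3634

Under the risk-neutral measure, an up-move has probability p* = (R−d)/(u−d) = 0.5385 and values discount at R = 1.04.
Terminal values V(2,·): V(2,0)=9.6645, V(2,1)=21.0870, V(2,2)=66.2880
  t=1,j=0: stock 78.8500 → up 96.1970 (V=21.0870), down 65.4455 (V=9.6645). Price 15.2068; hedge Δ=0.3714, bond B=-14.0817.
  t=1,j=1: stock 115.9000 → up 141.3980 (V=66.2880), down 96.1970 (V=21.0870). Price 43.6788; hedge Δ=1.0000, bond B=-72.2212.
  t=0,j=0: stock 95.0000 → up 115.9000 (V=43.6788), down 78.8500 (V=15.2068). Price 29.3634; hedge Δ=0.7685, bond B=-43.6419.
Check: Δ(0,0)·S0 + B(0,0) = 29.3634 = V0.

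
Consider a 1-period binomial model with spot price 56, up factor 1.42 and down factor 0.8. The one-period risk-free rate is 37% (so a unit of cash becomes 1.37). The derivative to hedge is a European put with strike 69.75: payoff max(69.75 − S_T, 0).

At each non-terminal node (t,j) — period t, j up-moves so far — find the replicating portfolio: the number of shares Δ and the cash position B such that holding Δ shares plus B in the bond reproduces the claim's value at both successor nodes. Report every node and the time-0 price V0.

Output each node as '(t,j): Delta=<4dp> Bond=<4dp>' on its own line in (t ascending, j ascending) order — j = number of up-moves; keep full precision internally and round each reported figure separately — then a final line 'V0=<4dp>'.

Under the risk-neutral measure, an up-move has probability p* = (R−d)/(u−d) = 0.9194 and values discount at R = 1.37.
At expiry t=1: V(1,0)=24.9500, V(1,1)=0.0000
  t=0,j=0: stock 56.0000 → up 79.5200 (V=0.0000), down 44.8000 (V=24.9500). Price 1.4687; hedge Δ=-0.7186, bond B=41.7106.
Each (Δ,B) replicates both successor values, so the strategy is self-financing and V0 is arbitrage-free.

(0,0): Delta=-0.7186 Bond=41.7106
V0=1.4687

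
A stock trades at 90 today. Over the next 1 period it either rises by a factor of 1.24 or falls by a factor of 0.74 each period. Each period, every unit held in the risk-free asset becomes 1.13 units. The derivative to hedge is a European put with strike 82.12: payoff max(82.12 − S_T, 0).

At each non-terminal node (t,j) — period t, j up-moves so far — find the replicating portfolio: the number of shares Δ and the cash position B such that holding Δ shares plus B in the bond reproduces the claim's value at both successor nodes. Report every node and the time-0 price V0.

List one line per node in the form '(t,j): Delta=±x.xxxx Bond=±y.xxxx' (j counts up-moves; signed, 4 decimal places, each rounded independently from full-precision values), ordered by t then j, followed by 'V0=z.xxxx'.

Risk-neutral probability p* = (R−d)/(u−d) = (1.13−0.74)/(1.24−0.74) = 0.7800.
Payoff layer (t=1): V(1,0)=15.5200, V(1,1)=0.0000
  t=0,j=0: stock 90.0000 → up 111.6000 (V=0.0000), down 66.6000 (V=15.5200). Price 3.0216; hedge Δ=-0.3449, bond B=34.0616.
The time-0 hedge costs 3.0216, which is the no-arbitrage price.

(0,0): Delta=-0.3449 Bond=34.0616
V0=3.0216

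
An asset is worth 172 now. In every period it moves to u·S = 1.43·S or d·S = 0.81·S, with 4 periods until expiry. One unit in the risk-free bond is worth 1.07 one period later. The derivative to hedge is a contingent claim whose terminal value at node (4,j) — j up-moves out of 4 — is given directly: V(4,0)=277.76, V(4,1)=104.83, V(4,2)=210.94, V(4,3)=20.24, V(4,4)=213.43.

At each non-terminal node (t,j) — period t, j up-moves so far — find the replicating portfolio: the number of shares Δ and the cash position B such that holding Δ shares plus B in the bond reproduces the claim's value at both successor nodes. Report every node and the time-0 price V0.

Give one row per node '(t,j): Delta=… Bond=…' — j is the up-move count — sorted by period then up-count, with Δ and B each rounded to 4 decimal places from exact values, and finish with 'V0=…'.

Risk-neutral probability p* = (R−d)/(u−d) = (1.07−0.81)/(1.43−0.81) = 0.4194.
Terminal values V(4,·): V(4,0)=277.7600, V(4,1)=104.8300, V(4,2)=210.9400, V(4,3)=20.2400, V(4,4)=213.4300
(3,0): S=91.4079. Δ = (V_up−V_dn)/(S_up−S_dn) = (104.8300−277.7600)/(130.7132−74.0404) = -3.0514. V = [p*·104.8300 + (1−p*)·277.7600]/1.07 = 191.8140. B = V − Δ·S = 470.7333.
(3,1): S=161.3744. Δ = (V_up−V_dn)/(S_up−S_dn) = (210.9400−104.8300)/(230.7653−130.7132) = 1.0605. V = [p*·210.9400 + (1−p*)·104.8300]/1.07 = 139.5586. B = V − Δ·S = -31.5865.
(3,2): S=284.8955. Δ = (V_up−V_dn)/(S_up−S_dn) = (20.2400−210.9400)/(407.4005−230.7653) = -1.0796. V = [p*·20.2400 + (1−p*)·210.9400]/1.07 = 122.4010. B = V − Δ·S = 429.9816.
(3,3): S=502.9636. Δ = (V_up−V_dn)/(S_up−S_dn) = (213.4300−20.2400)/(719.2380−407.4005) = 0.6195. V = [p*·213.4300 + (1−p*)·20.2400]/1.07 = 94.6310. B = V − Δ·S = -216.9658.
(2,0): S=112.8492. Δ = (V_up−V_dn)/(S_up−S_dn) = (139.5586−191.8140)/(161.3744−91.4079) = -0.7469. V = [p*·139.5586 + (1−p*)·191.8140]/1.07 = 158.7855. B = V − Δ·S = 243.0683.
(2,1): S=199.2276. Δ = (V_up−V_dn)/(S_up−S_dn) = (122.4010−139.5586)/(284.8955−161.3744) = -0.1389. V = [p*·122.4010 + (1−p*)·139.5586]/1.07 = 123.7042. B = V − Δ·S = 151.3779.
(2,2): S=351.7228. Δ = (V_up−V_dn)/(S_up−S_dn) = (94.6310−122.4010)/(502.9636−284.8955) = -0.1273. V = [p*·94.6310 + (1−p*)·122.4010]/1.07 = 103.5098. B = V − Δ·S = 148.3001.
(1,0): S=139.3200. Δ = (V_up−V_dn)/(S_up−S_dn) = (123.7042−158.7855)/(199.2276−112.8492) = -0.4061. V = [p*·123.7042 + (1−p*)·158.7855]/1.07 = 134.6486. B = V − Δ·S = 191.2313.
(1,1): S=245.9600. Δ = (V_up−V_dn)/(S_up−S_dn) = (103.5098−123.7042)/(351.7228−199.2276) = -0.1324. V = [p*·103.5098 + (1−p*)·123.7042]/1.07 = 107.6968. B = V − Δ·S = 140.2684.
(0,0): S=172.0000. Δ = (V_up−V_dn)/(S_up−S_dn) = (107.6968−134.6486)/(245.9600−139.3200) = -0.2527. V = [p*·107.6968 + (1−p*)·134.6486]/1.07 = 115.2768. B = V − Δ·S = 158.7474.
The time-0 hedge costs 115.2768, which is the no-arbitrage price.

(0,0): Delta=-0.2527 Bond=158.7474
(1,0): Delta=-0.4061 Bond=191.2313
(1,1): Delta=-0.1324 Bond=140.2684
(2,0): Delta=-0.7469 Bond=243.0683
(2,1): Delta=-0.1389 Bond=151.3779
(2,2): Delta=-0.1273 Bond=148.3001
(3,0): Delta=-3.0514 Bond=470.7333
(3,1): Delta=1.0605 Bond=-31.5865
(3,2): Delta=-1.0796 Bond=429.9816
(3,3): Delta=0.6195 Bond=-216.9658
V0=115.2768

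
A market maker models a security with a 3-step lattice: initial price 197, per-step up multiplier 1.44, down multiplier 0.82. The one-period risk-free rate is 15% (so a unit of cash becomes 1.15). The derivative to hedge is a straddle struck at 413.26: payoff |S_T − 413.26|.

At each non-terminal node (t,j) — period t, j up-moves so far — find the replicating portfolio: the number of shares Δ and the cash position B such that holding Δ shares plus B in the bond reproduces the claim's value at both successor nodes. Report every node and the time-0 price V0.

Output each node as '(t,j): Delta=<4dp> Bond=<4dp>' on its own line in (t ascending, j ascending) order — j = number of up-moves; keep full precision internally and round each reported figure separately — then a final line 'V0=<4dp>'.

(0,0): Delta=-0.3862 Bond=185.5090
(1,0): Delta=-1.0000 Bond=312.4839
(1,1): Delta=-0.0791 Bond=126.2048
(2,0): Delta=-1.0000 Bond=359.3565
(2,1): Delta=-1.0000 Bond=359.3565
(2,2): Delta=0.3818 Bond=-43.1194
V0=109.4219

No-arbitrage ⇒ martingale measure with p* = (R−d)/(u−d) = 0.5323.
At expiry t=3: V(3,0)=304.6405, V(3,1)=222.5136, V(3,2)=78.2907, V(3,3)=174.9788
(2,0): S=132.4628. Δ = (V_up−V_dn)/(S_up−S_dn) = (222.5136−304.6405)/(190.7464−108.6195) = -1.0000. V = [p*·222.5136 + (1−p*)·304.6405]/1.15 = 226.8937. B = V − Δ·S = 359.3565.
(2,1): S=232.6176. Δ = (V_up−V_dn)/(S_up−S_dn) = (78.2907−222.5136)/(334.9693−190.7464) = -1.0000. V = [p*·78.2907 + (1−p*)·222.5136]/1.15 = 126.7389. B = V − Δ·S = 359.3565.
(2,2): S=408.4992. Δ = (V_up−V_dn)/(S_up−S_dn) = (174.9788−78.2907)/(588.2388−334.9693) = 0.3818. V = [p*·174.9788 + (1−p*)·78.2907]/1.15 = 112.8293. B = V − Δ·S = -43.1194.
(1,0): S=161.5400. Δ = (V_up−V_dn)/(S_up−S_dn) = (126.7389−226.8937)/(232.6176−132.4628) = -1.0000. V = [p*·126.7389 + (1−p*)·226.8937]/1.15 = 150.9439. B = V − Δ·S = 312.4839.
(1,1): S=283.6800. Δ = (V_up−V_dn)/(S_up−S_dn) = (112.8293−126.7389)/(408.4992−232.6176) = -0.0791. V = [p*·112.8293 + (1−p*)·126.7389]/1.15 = 103.7699. B = V − Δ·S = 126.2048.
(0,0): S=197.0000. Δ = (V_up−V_dn)/(S_up−S_dn) = (103.7699−150.9439)/(283.6800−161.5400) = -0.3862. V = [p*·103.7699 + (1−p*)·150.9439]/1.15 = 109.4219. B = V − Δ·S = 185.5090.
Check: Δ(0,0)·S0 + B(0,0) = 109.4219 = V0.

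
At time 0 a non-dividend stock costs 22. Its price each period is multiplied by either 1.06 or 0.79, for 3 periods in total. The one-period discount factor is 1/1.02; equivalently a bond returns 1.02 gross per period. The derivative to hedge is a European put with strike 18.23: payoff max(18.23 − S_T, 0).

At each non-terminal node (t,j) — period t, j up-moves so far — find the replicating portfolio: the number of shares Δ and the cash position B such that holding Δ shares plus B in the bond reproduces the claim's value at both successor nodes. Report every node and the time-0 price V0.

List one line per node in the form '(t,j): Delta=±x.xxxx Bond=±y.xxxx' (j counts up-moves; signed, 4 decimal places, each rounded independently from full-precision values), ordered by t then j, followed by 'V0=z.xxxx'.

Since d<R<u, set p* = (R−d)/(u−d) = 0.8519; price each node as the discounted p*-expectation of its children.
Payoff layer (t=3): V(3,0)=7.3831, V(3,1)=3.6760, V(3,2)=0.0000, V(3,3)=0.0000
  t=2,j=0: stock 13.7302 → up 14.5540 (V=3.6760), down 10.8469 (V=7.3831). Price 4.1423; hedge Δ=-1.0000, bond B=17.8725.
  t=2,j=1: stock 18.4228 → up 19.5282 (V=0.0000), down 14.5540 (V=3.6760). Price 0.5339; hedge Δ=-0.7390, bond B=14.1487.
  t=2,j=2: stock 24.7192 → up 26.2024 (V=0.0000), down 19.5282 (V=0.0000). Price 0.0000; hedge Δ=0.0000, bond B=0.0000.
  t=1,j=0: stock 17.3800 → up 18.4228 (V=0.5339), down 13.7302 (V=4.1423). Price 1.0475; hedge Δ=-0.7690, bond B=14.4121.
  t=1,j=1: stock 23.3200 → up 24.7192 (V=0.0000), down 18.4228 (V=0.5339). Price 0.0775; hedge Δ=-0.0848, bond B=2.0550.
  t=0,j=0: stock 22.0000 → up 23.3200 (V=0.0775), down 17.3800 (V=1.0475). Price 0.2169; hedge Δ=-0.1633, bond B=3.8095.
Check: Δ(0,0)·S0 + B(0,0) = 0.2169 = V0.

(0,0): Delta=-0.1633 Bond=3.8095
(1,0): Delta=-0.7690 Bond=14.4121
(1,1): Delta=-0.0848 Bond=2.0550
(2,0): Delta=-1.0000 Bond=17.8725
(2,1): Delta=-0.7390 Bond=14.1487
(2,2): Delta=0.0000 Bond=0.0000
V0=0.2169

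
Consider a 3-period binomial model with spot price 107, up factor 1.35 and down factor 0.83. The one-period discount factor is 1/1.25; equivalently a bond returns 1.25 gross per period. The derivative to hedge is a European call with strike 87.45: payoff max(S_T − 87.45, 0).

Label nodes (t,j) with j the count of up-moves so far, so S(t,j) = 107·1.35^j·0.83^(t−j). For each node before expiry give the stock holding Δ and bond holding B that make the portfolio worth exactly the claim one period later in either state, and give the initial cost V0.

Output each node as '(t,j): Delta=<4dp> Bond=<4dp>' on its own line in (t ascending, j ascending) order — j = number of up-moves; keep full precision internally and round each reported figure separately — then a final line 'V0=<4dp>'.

(0,0): Delta=0.9888 Bond=-43.4831
(1,0): Delta=0.9125 Bond=-47.5744
(1,1): Delta=1.0000 Bond=-55.9680
(2,0): Delta=0.3147 Bond=-15.4017
(2,1): Delta=1.0000 Bond=-69.9600
(2,2): Delta=1.0000 Bond=-69.9600
V0=62.3213

Under the risk-neutral measure, an up-move has probability p* = (R−d)/(u−d) = 0.8077 and values discount at R = 1.25.
Terminal values V(3,·): V(3,0)=0.0000, V(3,1)=12.0616, V(3,2)=74.4062, V(3,3)=175.8101
  t=2,j=0: stock 73.7123 → up 99.5116 (V=12.0616), down 61.1812 (V=0.0000). Price 7.7937; hedge Δ=0.3147, bond B=-15.4017.
  t=2,j=1: stock 119.8935 → up 161.8562 (V=74.4062), down 99.5116 (V=12.0616). Price 49.9335; hedge Δ=1.0000, bond B=-69.9600.
  t=2,j=2: stock 195.0075 → up 263.2601 (V=175.8101), down 161.8562 (V=74.4062). Price 125.0475; hedge Δ=1.0000, bond B=-69.9600.
  t=1,j=0: stock 88.8100 → up 119.8935 (V=49.9335), down 73.7123 (V=7.7937). Price 33.4637; hedge Δ=0.9125, bond B=-47.5744.
  t=1,j=1: stock 144.4500 → up 195.0075 (V=125.0475), down 119.8935 (V=49.9335). Price 88.4820; hedge Δ=1.0000, bond B=-55.9680.
  t=0,j=0: stock 107.0000 → up 144.4500 (V=88.4820), down 88.8100 (V=33.4637). Price 62.3213; hedge Δ=0.9888, bond B=-43.4831.
The time-0 hedge costs 62.3213, which is the no-arbitrage price.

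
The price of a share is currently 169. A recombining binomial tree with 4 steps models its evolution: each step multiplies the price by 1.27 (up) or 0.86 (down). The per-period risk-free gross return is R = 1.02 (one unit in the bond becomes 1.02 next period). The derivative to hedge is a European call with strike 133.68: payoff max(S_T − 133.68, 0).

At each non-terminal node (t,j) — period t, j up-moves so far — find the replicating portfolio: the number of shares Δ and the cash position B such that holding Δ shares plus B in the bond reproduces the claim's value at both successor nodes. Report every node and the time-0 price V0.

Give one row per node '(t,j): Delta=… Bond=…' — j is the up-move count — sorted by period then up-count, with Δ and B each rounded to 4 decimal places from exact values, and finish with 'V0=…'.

(0,0): Delta=0.8729 Bond=-96.7474
(1,0): Delta=0.7527 Bond=-81.2185
(1,1): Delta=1.0000 Bond=-125.9696
(2,0): Delta=0.5190 Bond=-53.6293
(2,1): Delta=1.0000 Bond=-128.4890
(2,2): Delta=1.0000 Bond=-128.4890
(3,0): Delta=0.0644 Bond=-5.8335
(3,1): Delta=1.0000 Bond=-131.0588
(3,2): Delta=1.0000 Bond=-131.0588
(3,3): Delta=1.0000 Bond=-131.0588
V0=50.7665

Since d<R<u, set p* = (R−d)/(u−d) = 0.3902; price each node as the discounted p*-expectation of its children.
At expiry t=4: V(4,0)=0.0000, V(4,1)=2.8367, V(4,2)=67.9202, V(4,3)=164.0320, V(4,4)=305.9644
Node (3,0) S=107.4935: V=(p*·2.8367+(1−p*)·0.0000)/1.02=1.0853; Δ=(2.8367−0.0000)/(136.5167−92.4444)=0.0644; B=V−Δ·S=-5.8335
Node (3,1) S=158.7403: V=(p*·67.9202+(1−p*)·2.8367)/1.02=27.6815; Δ=(67.9202−2.8367)/(201.6002−136.5167)=1.0000; B=V−Δ·S=-131.0588
Node (3,2) S=234.4189: V=(p*·164.0320+(1−p*)·67.9202)/1.02=103.3601; Δ=(164.0320−67.9202)/(297.7120−201.6002)=1.0000; B=V−Δ·S=-131.0588
Node (3,3) S=346.1767: V=(p*·305.9644+(1−p*)·164.0320)/1.02=215.1179; Δ=(305.9644−164.0320)/(439.6444−297.7120)=1.0000; B=V−Δ·S=-131.0588
Node (2,0) S=124.9924: V=(p*·27.6815+(1−p*)·1.0853)/1.02=11.2395; Δ=(27.6815−1.0853)/(158.7403−107.4935)=0.5190; B=V−Δ·S=-53.6293
Node (2,1) S=184.5818: V=(p*·103.3601+(1−p*)·27.6815)/1.02=56.0928; Δ=(103.3601−27.6815)/(234.4189−158.7403)=1.0000; B=V−Δ·S=-128.4890
Node (2,2) S=272.5801: V=(p*·215.1179+(1−p*)·103.3601)/1.02=144.0911; Δ=(215.1179−103.3601)/(346.1767−234.4189)=1.0000; B=V−Δ·S=-128.4890
Node (1,0) S=145.3400: V=(p*·56.0928+(1−p*)·11.2395)/1.02=28.1796; Δ=(56.0928−11.2395)/(184.5818−124.9924)=0.7527; B=V−Δ·S=-81.2185
Node (1,1) S=214.6300: V=(p*·144.0911+(1−p*)·56.0928)/1.02=88.6604; Δ=(144.0911−56.0928)/(272.5801−184.5818)=1.0000; B=V−Δ·S=-125.9696
Node (0,0) S=169.0000: V=(p*·88.6604+(1−p*)·28.1796)/1.02=50.7665; Δ=(88.6604−28.1796)/(214.6300−145.3400)=0.8729; B=V−Δ·S=-96.7474
Self-financing check: at every node Δ·S+B equals the discounted successor values.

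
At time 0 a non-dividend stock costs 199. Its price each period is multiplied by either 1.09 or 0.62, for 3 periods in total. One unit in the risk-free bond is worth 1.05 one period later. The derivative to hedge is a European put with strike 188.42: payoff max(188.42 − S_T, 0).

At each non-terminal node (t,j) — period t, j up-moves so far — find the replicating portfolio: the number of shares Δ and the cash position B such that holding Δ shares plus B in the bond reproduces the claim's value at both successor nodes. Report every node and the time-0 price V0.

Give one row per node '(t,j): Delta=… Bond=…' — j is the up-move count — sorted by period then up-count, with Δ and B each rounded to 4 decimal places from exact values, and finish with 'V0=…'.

Under the risk-neutral measure, an up-move has probability p* = (R−d)/(u−d) = 0.9149 and values discount at R = 1.05.
Terminal payoffs: V(3,0)=140.9927, V(3,1)=105.0398, V(3,2)=41.8322, V(3,3)=0.0000
Node (2,0) S=76.4956: V=(p*·105.0398+(1−p*)·140.9927)/1.05=102.9520; Δ=(105.0398−140.9927)/(83.3802−47.4273)=-1.0000; B=V−Δ·S=179.4476
Node (2,1) S=134.4842: V=(p*·41.8322+(1−p*)·105.0398)/1.05=44.9634; Δ=(41.8322−105.0398)/(146.5878−83.3802)=-1.0000; B=V−Δ·S=179.4476
Node (2,2) S=236.4319: V=(p*·0.0000+(1−p*)·41.8322)/1.05=3.3907; Δ=(0.0000−41.8322)/(257.7108−146.5878)=-0.3764; B=V−Δ·S=92.3954
Node (1,0) S=123.3800: V=(p*·44.9634+(1−p*)·102.9520)/1.05=47.5225; Δ=(44.9634−102.9520)/(134.4842−76.4956)=-1.0000; B=V−Δ·S=170.9025
Node (1,1) S=216.9100: V=(p*·3.3907+(1−p*)·44.9634)/1.05=6.5988; Δ=(3.3907−44.9634)/(236.4319−134.4842)=-0.4078; B=V−Δ·S=95.0515
Node (0,0) S=199.0000: V=(p*·6.5988+(1−p*)·47.5225)/1.05=9.6016; Δ=(6.5988−47.5225)/(216.9100−123.3800)=-0.4375; B=V−Δ·S=96.6732
Check: Δ(0,0)·S0 + B(0,0) = 9.6016 = V0.

(0,0): Delta=-0.4375 Bond=96.6732
(1,0): Delta=-1.0000 Bond=170.9025
(1,1): Delta=-0.4078 Bond=95.0515
(2,0): Delta=-1.0000 Bond=179.4476
(2,1): Delta=-1.0000 Bond=179.4476
(2,2): Delta=-0.3764 Bond=92.3954
V0=9.6016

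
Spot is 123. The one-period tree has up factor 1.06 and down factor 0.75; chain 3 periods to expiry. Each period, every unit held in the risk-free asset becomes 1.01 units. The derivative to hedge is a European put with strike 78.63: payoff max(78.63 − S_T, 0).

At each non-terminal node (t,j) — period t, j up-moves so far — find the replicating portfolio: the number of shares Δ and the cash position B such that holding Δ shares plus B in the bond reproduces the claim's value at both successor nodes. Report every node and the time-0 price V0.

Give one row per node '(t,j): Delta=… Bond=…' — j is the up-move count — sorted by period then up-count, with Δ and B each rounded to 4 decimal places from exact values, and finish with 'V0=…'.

(0,0): Delta=-0.0511 Bond=6.7364
(1,0): Delta=-0.2734 Bond=27.3079
(1,1): Delta=-0.0209 Bond=2.8607
(2,0): Delta=-1.0000 Bond=77.8515
(2,1): Delta=-0.1746 Bond=17.9135
(2,2): Delta=0.0000 Bond=0.0000
V0=0.4451

Since d<R<u, set p* = (R−d)/(u−d) = 0.8387; price each node as the discounted p*-expectation of its children.
At expiry t=3: V(3,0)=26.7394, V(3,1)=5.2912, V(3,2)=0.0000, V(3,3)=0.0000
Node (2,0) S=69.1875: V=(p*·5.2912+(1−p*)·26.7394)/1.01=8.6640; Δ=(5.2912−26.7394)/(73.3388−51.8906)=-1.0000; B=V−Δ·S=77.8515
Node (2,1) S=97.7850: V=(p*·0.0000+(1−p*)·5.2912)/1.01=0.8450; Δ=(0.0000−5.2912)/(103.6521−73.3388)=-0.1746; B=V−Δ·S=17.9135
Node (2,2) S=138.2028: V=(p*·0.0000+(1−p*)·0.0000)/1.01=0.0000; Δ=(0.0000−0.0000)/(146.4950−103.6521)=0.0000; B=V−Δ·S=0.0000
Node (1,0) S=92.2500: V=(p*·0.8450+(1−p*)·8.6640)/1.01=2.0853; Δ=(0.8450−8.6640)/(97.7850−69.1875)=-0.2734; B=V−Δ·S=27.3079
Node (1,1) S=130.3800: V=(p*·0.0000+(1−p*)·0.8450)/1.01=0.1349; Δ=(0.0000−0.8450)/(138.2028−97.7850)=-0.0209; B=V−Δ·S=2.8607
Node (0,0) S=123.0000: V=(p*·0.1349+(1−p*)·2.0853)/1.01=0.4451; Δ=(0.1349−2.0853)/(130.3800−92.2500)=-0.0511; B=V−Δ·S=6.7364
Check: Δ(0,0)·S0 + B(0,0) = 0.4451 = V0.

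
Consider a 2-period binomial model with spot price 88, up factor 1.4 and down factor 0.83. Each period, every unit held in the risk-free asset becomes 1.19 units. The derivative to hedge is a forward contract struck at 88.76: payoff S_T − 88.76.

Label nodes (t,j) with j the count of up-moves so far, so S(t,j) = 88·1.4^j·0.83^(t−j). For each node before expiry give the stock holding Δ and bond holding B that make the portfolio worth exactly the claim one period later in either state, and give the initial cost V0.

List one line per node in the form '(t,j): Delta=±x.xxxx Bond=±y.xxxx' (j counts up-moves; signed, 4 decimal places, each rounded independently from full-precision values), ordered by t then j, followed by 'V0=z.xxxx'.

(0,0): Delta=1.0000 Bond=-62.6792
(1,0): Delta=1.0000 Bond=-74.5882
(1,1): Delta=1.0000 Bond=-74.5882
V0=25.3208

Under the risk-neutral measure, an up-move has probability p* = (R−d)/(u−d) = 0.6316 and values discount at R = 1.19.
Terminal values V(2,·): V(2,0)=-28.1368, V(2,1)=13.4960, V(2,2)=83.7200
(1,0): S=73.0400. Δ = (V_up−V_dn)/(S_up−S_dn) = (13.4960−-28.1368)/(102.2560−60.6232) = 1.0000. V = [p*·13.4960 + (1−p*)·-28.1368]/1.19 = -1.5482. B = V − Δ·S = -74.5882.
(1,1): S=123.2000. Δ = (V_up−V_dn)/(S_up−S_dn) = (83.7200−13.4960)/(172.4800−102.2560) = 1.0000. V = [p*·83.7200 + (1−p*)·13.4960]/1.19 = 48.6118. B = V − Δ·S = -74.5882.
(0,0): S=88.0000. Δ = (V_up−V_dn)/(S_up−S_dn) = (48.6118−-1.5482)/(123.2000−73.0400) = 1.0000. V = [p*·48.6118 + (1−p*)·-1.5482]/1.19 = 25.3208. B = V − Δ·S = -62.6792.
Root portfolio cost Δ·88+B reproduces V0=25.3208.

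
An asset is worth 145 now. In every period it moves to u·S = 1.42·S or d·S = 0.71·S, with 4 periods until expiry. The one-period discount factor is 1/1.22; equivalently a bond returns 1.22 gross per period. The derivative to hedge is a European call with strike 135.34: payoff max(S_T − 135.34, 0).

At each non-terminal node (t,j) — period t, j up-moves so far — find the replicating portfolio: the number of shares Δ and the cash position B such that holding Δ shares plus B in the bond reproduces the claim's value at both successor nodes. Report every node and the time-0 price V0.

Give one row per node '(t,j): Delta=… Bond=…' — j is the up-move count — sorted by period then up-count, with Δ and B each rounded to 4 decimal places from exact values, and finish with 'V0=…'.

(0,0): Delta=0.9392 Bond=-50.2104
(1,0): Delta=0.7438 Bond=-41.1415
(1,1): Delta=0.9775 Bond=-69.1450
(2,0): Delta=0.1367 Bond=-5.8143
(2,1): Delta=0.8629 Bond=-67.5959
(2,2): Delta=1.0000 Bond=-90.9299
(3,0): Delta=0.0000 Bond=0.0000
(3,1): Delta=0.1635 Bond=-9.8752
(3,2): Delta=1.0000 Bond=-110.9344
(3,3): Delta=1.0000 Bond=-110.9344
V0=85.9747

Since d<R<u, set p* = (R−d)/(u−d) = 0.7183; price each node as the discounted p*-expectation of its children.
Payoff layer (t=4): V(4,0)=0.0000, V(4,1)=0.0000, V(4,2)=12.0477, V(4,3)=159.4355, V(4,4)=454.2110
  t=3,j=0: stock 51.8971 → up 73.6939 (V=0.0000), down 36.8469 (V=0.0000). Price 0.0000; hedge Δ=0.0000, bond B=0.0000.
  t=3,j=1: stock 103.7942 → up 147.3877 (V=12.0477), down 73.6939 (V=0.0000). Price 7.0935; hedge Δ=0.1635, bond B=-9.8752.
  t=3,j=2: stock 207.5884 → up 294.7755 (V=159.4355), down 147.3877 (V=12.0477). Price 96.6540; hedge Δ=1.0000, bond B=-110.9344.
  t=3,j=3: stock 415.1768 → up 589.5510 (V=454.2110), down 294.7755 (V=159.4355). Price 304.2423; hedge Δ=1.0000, bond B=-110.9344.
  t=2,j=0: stock 73.0945 → up 103.7942 (V=7.0935), down 51.8971 (V=0.0000). Price 4.1765; hedge Δ=0.1367, bond B=-5.8143.
  t=2,j=1: stock 146.1890 → up 207.5884 (V=96.6540), down 103.7942 (V=7.0935). Price 58.5456; hedge Δ=0.8629, bond B=-67.5959.
  t=2,j=2: stock 292.3780 → up 415.1768 (V=304.2423), down 207.5884 (V=96.6540). Price 201.4481; hedge Δ=1.0000, bond B=-90.9299.
  t=1,j=0: stock 102.9500 → up 146.1890 (V=58.5456), down 73.0945 (V=4.1765). Price 35.4347; hedge Δ=0.7438, bond B=-41.1415.
  t=1,j=1: stock 205.9000 → up 292.3780 (V=201.4481), down 146.1890 (V=58.5456). Price 132.1262; hedge Δ=0.9775, bond B=-69.1450.
  t=0,j=0: stock 145.0000 → up 205.9000 (V=132.1262), down 102.9500 (V=35.4347). Price 85.9747; hedge Δ=0.9392, bond B=-50.2104.
Each (Δ,B) replicates both successor values, so the strategy is self-financing and V0 is arbitrage-free.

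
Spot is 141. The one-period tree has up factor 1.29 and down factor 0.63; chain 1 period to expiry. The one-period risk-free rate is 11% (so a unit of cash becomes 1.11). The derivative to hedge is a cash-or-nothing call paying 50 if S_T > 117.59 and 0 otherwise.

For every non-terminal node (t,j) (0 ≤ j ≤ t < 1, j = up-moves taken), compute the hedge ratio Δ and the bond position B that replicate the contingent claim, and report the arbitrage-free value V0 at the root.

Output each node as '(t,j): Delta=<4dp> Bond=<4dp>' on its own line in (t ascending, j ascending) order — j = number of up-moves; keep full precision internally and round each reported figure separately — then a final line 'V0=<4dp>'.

(0,0): Delta=0.5373 Bond=-42.9975
V0=32.7600

Risk-neutral probability p* = (R−d)/(u−d) = (1.11−0.63)/(1.29−0.63) = 0.7273.
Payoff layer (t=1): V(1,0)=0.0000, V(1,1)=50.0000
  t=0,j=0: stock 141.0000 → up 181.8900 (V=50.0000), down 88.8300 (V=0.0000). Price 32.7600; hedge Δ=0.5373, bond B=-42.9975.
Root portfolio cost Δ·141+B reproduces V0=32.7600.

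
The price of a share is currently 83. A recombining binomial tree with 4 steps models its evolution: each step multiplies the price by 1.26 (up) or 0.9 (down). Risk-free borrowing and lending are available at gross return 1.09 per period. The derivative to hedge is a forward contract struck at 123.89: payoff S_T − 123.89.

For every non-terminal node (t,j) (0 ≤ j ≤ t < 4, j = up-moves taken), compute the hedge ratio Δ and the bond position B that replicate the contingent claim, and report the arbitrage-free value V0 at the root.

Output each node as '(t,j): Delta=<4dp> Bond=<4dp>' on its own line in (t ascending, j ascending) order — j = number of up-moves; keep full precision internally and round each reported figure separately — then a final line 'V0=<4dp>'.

Since d<R<u, set p* = (R−d)/(u−d) = 0.5278; price each node as the discounted p*-expectation of its children.
Terminal payoffs: V(4,0)=-69.4337, V(4,1)=-47.6512, V(4,2)=-17.1557, V(4,3)=25.5381, V(4,4)=85.3093
(3,0): S=60.5070. Δ = (V_up−V_dn)/(S_up−S_dn) = (-47.6512−-69.4337)/(76.2388−54.4563) = 1.0000. V = [p*·-47.6512 + (1−p*)·-69.4337]/1.09 = -53.1536. B = V − Δ·S = -113.6606.
(3,1): S=84.7098. Δ = (V_up−V_dn)/(S_up−S_dn) = (-17.1557−-47.6512)/(106.7343−76.2388) = 1.0000. V = [p*·-17.1557 + (1−p*)·-47.6512]/1.09 = -28.9508. B = V − Δ·S = -113.6606.
(3,2): S=118.5937. Δ = (V_up−V_dn)/(S_up−S_dn) = (25.5381−-17.1557)/(149.4281−106.7343) = 1.0000. V = [p*·25.5381 + (1−p*)·-17.1557]/1.09 = 4.9332. B = V − Δ·S = -113.6606.
(3,3): S=166.0312. Δ = (V_up−V_dn)/(S_up−S_dn) = (85.3093−25.5381)/(209.1993−149.4281) = 1.0000. V = [p*·85.3093 + (1−p*)·25.5381]/1.09 = 52.3707. B = V − Δ·S = -113.6606.
(2,0): S=67.2300. Δ = (V_up−V_dn)/(S_up−S_dn) = (-28.9508−-53.1536)/(84.7098−60.5070) = 1.0000. V = [p*·-28.9508 + (1−p*)·-53.1536]/1.09 = -37.0457. B = V − Δ·S = -104.2757.
(2,1): S=94.1220. Δ = (V_up−V_dn)/(S_up−S_dn) = (4.9332−-28.9508)/(118.5937−84.7098) = 1.0000. V = [p*·4.9332 + (1−p*)·-28.9508]/1.09 = -10.1537. B = V − Δ·S = -104.2757.
(2,2): S=131.7708. Δ = (V_up−V_dn)/(S_up−S_dn) = (52.3707−4.9332)/(166.0312−118.5937) = 1.0000. V = [p*·52.3707 + (1−p*)·4.9332]/1.09 = 27.4951. B = V − Δ·S = -104.2757.
(1,0): S=74.7000. Δ = (V_up−V_dn)/(S_up−S_dn) = (-10.1537−-37.0457)/(94.1220−67.2300) = 1.0000. V = [p*·-10.1537 + (1−p*)·-37.0457]/1.09 = -20.9658. B = V − Δ·S = -95.6658.
(1,1): S=104.5800. Δ = (V_up−V_dn)/(S_up−S_dn) = (27.4951−-10.1537)/(131.7708−94.1220) = 1.0000. V = [p*·27.4951 + (1−p*)·-10.1537]/1.09 = 8.9142. B = V − Δ·S = -95.6658.
(0,0): S=83.0000. Δ = (V_up−V_dn)/(S_up−S_dn) = (8.9142−-20.9658)/(104.5800−74.7000) = 1.0000. V = [p*·8.9142 + (1−p*)·-20.9658]/1.09 = -4.7668. B = V − Δ·S = -87.7668.
Each (Δ,B) replicates both successor values, so the strategy is self-financing and V0 is arbitrage-free.

(0,0): Delta=1.0000 Bond=-87.7668
(1,0): Delta=1.0000 Bond=-95.6658
(1,1): Delta=1.0000 Bond=-95.6658
(2,0): Delta=1.0000 Bond=-104.2757
(2,1): Delta=1.0000 Bond=-104.2757
(2,2): Delta=1.0000 Bond=-104.2757
(3,0): Delta=1.0000 Bond=-113.6606
(3,1): Delta=1.0000 Bond=-113.6606
(3,2): Delta=1.0000 Bond=-113.6606
(3,3): Delta=1.0000 Bond=-113.6606
V0=-4.7668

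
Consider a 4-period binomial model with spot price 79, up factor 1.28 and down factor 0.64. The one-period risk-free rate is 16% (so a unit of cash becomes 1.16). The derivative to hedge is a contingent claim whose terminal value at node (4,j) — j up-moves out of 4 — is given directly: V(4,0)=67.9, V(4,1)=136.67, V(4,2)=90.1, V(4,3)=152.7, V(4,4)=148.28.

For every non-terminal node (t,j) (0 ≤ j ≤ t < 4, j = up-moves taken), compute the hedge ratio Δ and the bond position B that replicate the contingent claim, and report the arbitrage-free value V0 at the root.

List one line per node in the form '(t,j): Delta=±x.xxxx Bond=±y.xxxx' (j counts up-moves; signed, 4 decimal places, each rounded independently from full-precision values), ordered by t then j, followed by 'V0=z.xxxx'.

(0,0): Delta=0.2197 Bond=60.8537
(1,0): Delta=0.6788 Bond=47.3796
(1,1): Delta=0.1667 Bond=75.9466
(2,0): Delta=-1.0383 Bond=110.5227
(2,1): Delta=0.8769 Bond=42.1383
(2,2): Delta=0.0848 Bond=98.7041
(3,0): Delta=5.1886 Bond=-0.7500
(3,1): Delta=-1.7568 Bond=157.9655
(3,2): Delta=1.1808 Bond=23.7069
(3,3): Delta=-0.0417 Bond=135.4483
V0=78.2090

Since d<R<u, set p* = (R−d)/(u−d) = 0.8125; price each node as the discounted p*-expectation of its children.
Terminal payoffs: V(4,0)=67.9000, V(4,1)=136.6700, V(4,2)=90.1000, V(4,3)=152.7000, V(4,4)=148.2800
Node (3,0) S=20.7094: V=(p*·136.6700+(1−p*)·67.9000)/1.16=106.7031; Δ=(136.6700−67.9000)/(26.5080−13.2540)=5.1886; B=V−Δ·S=-0.7500
Node (3,1) S=41.4188: V=(p*·90.1000+(1−p*)·136.6700)/1.16=85.1999; Δ=(90.1000−136.6700)/(53.0160−26.5080)=-1.7568; B=V−Δ·S=157.9655
Node (3,2) S=82.8375: V=(p*·152.7000+(1−p*)·90.1000)/1.16=121.5194; Δ=(152.7000−90.1000)/(106.0320−53.0160)=1.1808; B=V−Δ·S=23.7069
Node (3,3) S=165.6750: V=(p*·148.2800+(1−p*)·152.7000)/1.16=128.5420; Δ=(148.2800−152.7000)/(212.0640−106.0320)=-0.0417; B=V−Δ·S=135.4483
Node (2,0) S=32.3584: V=(p*·85.1999+(1−p*)·106.7031)/1.16=76.9239; Δ=(85.1999−106.7031)/(41.4188−20.7094)=-1.0383; B=V−Δ·S=110.5227
Node (2,1) S=64.7168: V=(p*·121.5194+(1−p*)·85.1999)/1.16=98.8875; Δ=(121.5194−85.1999)/(82.8375−41.4188)=0.8769; B=V−Δ·S=42.1383
Node (2,2) S=129.4336: V=(p*·128.5420+(1−p*)·121.5194)/1.16=109.6770; Δ=(128.5420−121.5194)/(165.6750−82.8375)=0.0848; B=V−Δ·S=98.7041
Node (1,0) S=50.5600: V=(p*·98.8875+(1−p*)·76.9239)/1.16=81.6977; Δ=(98.8875−76.9239)/(64.7168−32.3584)=0.6788; B=V−Δ·S=47.3796
Node (1,1) S=101.1200: V=(p*·109.6770+(1−p*)·98.8875)/1.16=92.8051; Δ=(109.6770−98.8875)/(129.4336−64.7168)=0.1667; B=V−Δ·S=75.9466
Node (0,0) S=79.0000: V=(p*·92.8051+(1−p*)·81.6977)/1.16=78.2090; Δ=(92.8051−81.6977)/(101.1200−50.5600)=0.2197; B=V−Δ·S=60.8537
Each (Δ,B) replicates both successor values, so the strategy is self-financing and V0 is arbitrage-free.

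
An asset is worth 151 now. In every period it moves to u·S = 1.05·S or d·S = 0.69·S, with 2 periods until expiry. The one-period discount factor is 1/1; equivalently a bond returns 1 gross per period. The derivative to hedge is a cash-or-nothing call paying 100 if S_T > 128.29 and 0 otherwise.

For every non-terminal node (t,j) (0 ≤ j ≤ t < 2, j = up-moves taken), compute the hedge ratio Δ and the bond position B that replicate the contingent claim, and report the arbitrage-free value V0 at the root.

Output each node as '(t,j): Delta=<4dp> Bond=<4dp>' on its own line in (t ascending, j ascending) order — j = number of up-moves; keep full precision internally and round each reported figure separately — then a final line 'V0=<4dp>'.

(0,0): Delta=1.5841 Bond=-165.0463
(1,0): Delta=0.0000 Bond=0.0000
(1,1): Delta=1.7520 Bond=-191.6667
V0=74.1512

The replicating-portfolio and risk-neutral prices coincide; use p* = (1−0.69)/(1.05−0.69) = 0.8611 for the latter.
Payoff layer (t=2): V(2,0)=0.0000, V(2,1)=0.0000, V(2,2)=100.0000
Node (1,0) S=104.1900: V=(p*·0.0000+(1−p*)·0.0000)/1=0.0000; Δ=(0.0000−0.0000)/(109.3995−71.8911)=0.0000; B=V−Δ·S=0.0000
Node (1,1) S=158.5500: V=(p*·100.0000+(1−p*)·0.0000)/1=86.1111; Δ=(100.0000−0.0000)/(166.4775−109.3995)=1.7520; B=V−Δ·S=-191.6667
Node (0,0) S=151.0000: V=(p*·86.1111+(1−p*)·0.0000)/1=74.1512; Δ=(86.1111−0.0000)/(158.5500−104.1900)=1.5841; B=V−Δ·S=-165.0463
Each (Δ,B) replicates both successor values, so the strategy is self-financing and V0 is arbitrage-free.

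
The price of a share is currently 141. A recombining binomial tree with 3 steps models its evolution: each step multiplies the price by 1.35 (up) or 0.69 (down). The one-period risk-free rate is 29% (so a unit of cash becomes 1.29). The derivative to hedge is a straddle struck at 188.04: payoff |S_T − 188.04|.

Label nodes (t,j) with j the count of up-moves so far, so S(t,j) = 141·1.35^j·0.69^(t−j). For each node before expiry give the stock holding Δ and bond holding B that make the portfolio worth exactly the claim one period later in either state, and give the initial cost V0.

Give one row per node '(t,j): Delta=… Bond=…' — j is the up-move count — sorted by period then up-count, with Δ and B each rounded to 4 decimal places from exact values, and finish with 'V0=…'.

(0,0): Delta=0.6957 Bond=-40.2928
(1,0): Delta=-1.0000 Bond=112.9980
(1,1): Delta=0.7824 Bond=-68.4753
(2,0): Delta=-1.0000 Bond=145.7674
(2,1): Delta=-1.0000 Bond=145.7674
(2,2): Delta=0.8735 Bond=-111.7432
V0=57.8025

The replicating-portfolio and risk-neutral prices coincide; use p* = (1.29−0.69)/(1.35−0.69) = 0.9091 for the latter.
Terminal values V(3,·): V(3,0)=141.7202, V(3,1)=97.4144, V(3,2)=10.7290, V(3,3)=158.8729
Node (2,0) S=67.1301: V=(p*·97.4144+(1−p*)·141.7202)/1.29=78.6373; Δ=(97.4144−141.7202)/(90.6256−46.3198)=-1.0000; B=V−Δ·S=145.7674
Node (2,1) S=131.3415: V=(p*·10.7290+(1−p*)·97.4144)/1.29=14.4259; Δ=(10.7290−97.4144)/(177.3110−90.6256)=-1.0000; B=V−Δ·S=145.7674
Node (2,2) S=256.9725: V=(p*·158.8729+(1−p*)·10.7290)/1.29=112.7172; Δ=(158.8729−10.7290)/(346.9129−177.3110)=0.8735; B=V−Δ·S=-111.7432
Node (1,0) S=97.2900: V=(p*·14.4259+(1−p*)·78.6373)/1.29=15.7080; Δ=(14.4259−78.6373)/(131.3415−67.1301)=-1.0000; B=V−Δ·S=112.9980
Node (1,1) S=190.3500: V=(p*·112.7172+(1−p*)·14.4259)/1.29=80.4509; Δ=(112.7172−14.4259)/(256.9725−131.3415)=0.7824; B=V−Δ·S=-68.4753
Node (0,0) S=141.0000: V=(p*·80.4509+(1−p*)·15.7080)/1.29=57.8025; Δ=(80.4509−15.7080)/(190.3500−97.2900)=0.6957; B=V−Δ·S=-40.2928
The time-0 hedge costs 57.8025, which is the no-arbitrage price.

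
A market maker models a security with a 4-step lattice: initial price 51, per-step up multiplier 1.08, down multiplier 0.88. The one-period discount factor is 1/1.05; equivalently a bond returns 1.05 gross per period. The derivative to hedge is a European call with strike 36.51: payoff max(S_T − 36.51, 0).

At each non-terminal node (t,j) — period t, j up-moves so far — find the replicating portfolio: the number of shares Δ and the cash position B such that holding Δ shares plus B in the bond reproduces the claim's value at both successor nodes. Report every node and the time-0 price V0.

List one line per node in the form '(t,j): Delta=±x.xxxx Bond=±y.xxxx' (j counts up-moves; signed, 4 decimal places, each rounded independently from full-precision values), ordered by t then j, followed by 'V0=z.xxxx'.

Risk-neutral probability p* = (R−d)/(u−d) = (1.05−0.88)/(1.08−0.88) = 0.8500.
At expiry t=4: V(4,0)=0.0000, V(4,1)=1.0255, V(4,2)=9.5563, V(4,3)=20.0259, V(4,4)=32.8749
(3,0): S=34.7551. Δ = (V_up−V_dn)/(S_up−S_dn) = (1.0255−0.0000)/(37.5355−30.5845) = 0.1475. V = [p*·1.0255 + (1−p*)·0.0000]/1.05 = 0.8301. B = V − Δ·S = -4.2972.
(3,1): S=42.6540. Δ = (V_up−V_dn)/(S_up−S_dn) = (9.5563−1.0255)/(46.0663−37.5355) = 1.0000. V = [p*·9.5563 + (1−p*)·1.0255]/1.05 = 7.8825. B = V − Δ·S = -34.7714.
(3,2): S=52.3480. Δ = (V_up−V_dn)/(S_up−S_dn) = (20.0259−9.5563)/(56.5359−46.0663) = 1.0000. V = [p*·20.0259 + (1−p*)·9.5563]/1.05 = 17.5766. B = V − Δ·S = -34.7714.
(3,3): S=64.2453. Δ = (V_up−V_dn)/(S_up−S_dn) = (32.8749−20.0259)/(69.3849−56.5359) = 1.0000. V = [p*·32.8749 + (1−p*)·20.0259]/1.05 = 29.4739. B = V − Δ·S = -34.7714.
(2,0): S=39.4944. Δ = (V_up−V_dn)/(S_up−S_dn) = (7.8825−0.8301)/(42.6540−34.7551) = 0.8928. V = [p*·7.8825 + (1−p*)·0.8301]/1.05 = 6.4997. B = V − Δ·S = -28.7622.
(2,1): S=48.4704. Δ = (V_up−V_dn)/(S_up−S_dn) = (17.5766−7.8825)/(52.3480−42.6540) = 1.0000. V = [p*·17.5766 + (1−p*)·7.8825]/1.05 = 15.3548. B = V − Δ·S = -33.1156.
(2,2): S=59.4864. Δ = (V_up−V_dn)/(S_up−S_dn) = (29.4739−17.5766)/(64.2453−52.3480) = 1.0000. V = [p*·29.4739 + (1−p*)·17.5766]/1.05 = 26.3708. B = V − Δ·S = -33.1156.
(1,0): S=44.8800. Δ = (V_up−V_dn)/(S_up−S_dn) = (15.3548−6.4997)/(48.4704−39.4944) = 0.9865. V = [p*·15.3548 + (1−p*)·6.4997]/1.05 = 13.3586. B = V − Δ·S = -30.9168.
(1,1): S=55.0800. Δ = (V_up−V_dn)/(S_up−S_dn) = (26.3708−15.3548)/(59.4864−48.4704) = 1.0000. V = [p*·26.3708 + (1−p*)·15.3548]/1.05 = 23.5413. B = V − Δ·S = -31.5387.
(0,0): S=51.0000. Δ = (V_up−V_dn)/(S_up−S_dn) = (23.5413−13.3586)/(55.0800−44.8800) = 0.9983. V = [p*·23.5413 + (1−p*)·13.3586]/1.05 = 20.9656. B = V − Δ·S = -29.9480.
The time-0 hedge costs 20.9656, which is the no-arbitrage price.

(0,0): Delta=0.9983 Bond=-29.9480
(1,0): Delta=0.9865 Bond=-30.9168
(1,1): Delta=1.0000 Bond=-31.5387
(2,0): Delta=0.8928 Bond=-28.7622
(2,1): Delta=1.0000 Bond=-33.1156
(2,2): Delta=1.0000 Bond=-33.1156
(3,0): Delta=0.1475 Bond=-4.2972
(3,1): Delta=1.0000 Bond=-34.7714
(3,2): Delta=1.0000 Bond=-34.7714
(3,3): Delta=1.0000 Bond=-34.7714
V0=20.9656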